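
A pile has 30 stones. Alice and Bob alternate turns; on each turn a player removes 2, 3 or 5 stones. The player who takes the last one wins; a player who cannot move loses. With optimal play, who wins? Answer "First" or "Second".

First

Compute winning (W) and losing (L) positions by backward induction:
i:   0  1  2  3  4  5  6  7  8  9 10 11 12 13 14 15 16 17 18 19 20 21 22 23 24 25 26 27 28 29 30
     L  L  W  W  W  W  W  L  L  W  W  W  W  W  L  L  W  W  W  W  W  L  L  W  W  W  W  W  L  L  W
Position 30 is W, so the first player wins.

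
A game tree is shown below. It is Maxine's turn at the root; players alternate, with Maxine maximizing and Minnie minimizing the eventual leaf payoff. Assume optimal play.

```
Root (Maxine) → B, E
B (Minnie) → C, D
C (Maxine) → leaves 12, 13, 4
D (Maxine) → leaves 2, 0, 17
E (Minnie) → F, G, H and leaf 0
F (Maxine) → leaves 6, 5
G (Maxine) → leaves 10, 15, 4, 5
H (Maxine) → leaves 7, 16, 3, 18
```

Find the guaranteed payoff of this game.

13

C (Maxine): max(12, 13, 4) = 13
D (Maxine): max(2, 0, 17) = 17
B (Minnie): min(13, 17) = 13
F (Maxine): max(6, 5) = 6
G (Maxine): max(10, 15, 4, 5) = 15
H (Maxine): max(7, 16, 3, 18) = 18
E (Minnie): min(6, 15, 18, 0) = 0
Root (Maxine): max(13, 0) = 13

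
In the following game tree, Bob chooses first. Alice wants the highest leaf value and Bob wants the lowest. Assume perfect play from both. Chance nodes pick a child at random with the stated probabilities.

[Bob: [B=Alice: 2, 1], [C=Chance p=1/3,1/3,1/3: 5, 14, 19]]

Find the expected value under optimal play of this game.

B (Alice): max(2, 1) = 2
C (Chance): 1/3·5 + 1/3·14 + 1/3·19 = 12.67
Root (Bob): min(2, 12.67) = 2

2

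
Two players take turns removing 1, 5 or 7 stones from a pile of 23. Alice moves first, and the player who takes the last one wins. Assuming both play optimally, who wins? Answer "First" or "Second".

Mark each pile size as W (mover wins) or L (mover loses):
i:   0  1  2  3  4  5  6  7  8  9 10 11 12 13 14 15 16 17 18 19 20 21 22 23
     L  W  L  W  L  W  L  W  L  W  L  W  L  W  L  W  L  W  L  W  L  W  L  W
Position 23 is W, so the first player wins.

First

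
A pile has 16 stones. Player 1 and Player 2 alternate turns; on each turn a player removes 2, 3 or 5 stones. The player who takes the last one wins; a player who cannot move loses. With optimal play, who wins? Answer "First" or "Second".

First

W/L table (W = player to move can force a win):
i:   0  1  2  3  4  5  6  7  8  9 10 11 12 13 14 15 16
     L  L  W  W  W  W  W  L  L  W  W  W  W  W  L  L  W
Position 16 is W, so the first player wins.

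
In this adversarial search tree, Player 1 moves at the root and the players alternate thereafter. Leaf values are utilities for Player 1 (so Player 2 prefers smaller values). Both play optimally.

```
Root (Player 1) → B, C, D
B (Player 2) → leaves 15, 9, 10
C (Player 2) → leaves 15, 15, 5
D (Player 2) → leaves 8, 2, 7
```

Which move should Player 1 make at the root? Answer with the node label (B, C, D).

B (Player 2): min(15, 9, 10) = 9
C (Player 2): min(15, 15, 5) = 5
D (Player 2): min(8, 2, 7) = 2
Root (Player 1): max(9, 5, 2) = 9
Player 1 picks the child with the highest value: B (value 9).

B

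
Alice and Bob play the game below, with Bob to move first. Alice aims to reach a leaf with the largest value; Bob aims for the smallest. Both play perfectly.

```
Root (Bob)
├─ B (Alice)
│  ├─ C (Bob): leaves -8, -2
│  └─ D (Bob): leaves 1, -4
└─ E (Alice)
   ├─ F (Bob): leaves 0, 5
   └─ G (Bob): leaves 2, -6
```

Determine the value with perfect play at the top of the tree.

-4

C (Bob): min(-8, -2) = -8
D (Bob): min(1, -4) = -4
B (Alice): max(-8, -4) = -4
F (Bob): min(0, 5) = 0
G (Bob): min(2, -6) = -6
E (Alice): max(0, -6) = 0
Root (Bob): min(-4, 0) = -4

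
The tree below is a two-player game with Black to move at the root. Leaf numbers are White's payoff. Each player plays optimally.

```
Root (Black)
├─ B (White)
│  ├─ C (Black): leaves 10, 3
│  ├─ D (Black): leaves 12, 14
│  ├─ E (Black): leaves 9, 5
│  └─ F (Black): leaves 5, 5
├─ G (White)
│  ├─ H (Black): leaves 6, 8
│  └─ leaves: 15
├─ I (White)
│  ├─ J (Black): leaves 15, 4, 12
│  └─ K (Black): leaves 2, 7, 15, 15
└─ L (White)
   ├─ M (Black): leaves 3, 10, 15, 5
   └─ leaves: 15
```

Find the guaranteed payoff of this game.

4

C (Black): min(10, 3) = 3
D (Black): min(12, 14) = 12
E (Black): min(9, 5) = 5
F (Black): min(5, 5) = 5
B (White): max(3, 12, 5, 5) = 12
H (Black): min(6, 8) = 6
G (White): max(6, 15) = 15
J (Black): min(15, 4, 12) = 4
K (Black): min(2, 7, 15, 15) = 2
I (White): max(4, 2) = 4
M (Black): min(3, 10, 15, 5) = 3
L (White): max(3, 15) = 15
Root (Black): min(12, 15, 4, 15) = 4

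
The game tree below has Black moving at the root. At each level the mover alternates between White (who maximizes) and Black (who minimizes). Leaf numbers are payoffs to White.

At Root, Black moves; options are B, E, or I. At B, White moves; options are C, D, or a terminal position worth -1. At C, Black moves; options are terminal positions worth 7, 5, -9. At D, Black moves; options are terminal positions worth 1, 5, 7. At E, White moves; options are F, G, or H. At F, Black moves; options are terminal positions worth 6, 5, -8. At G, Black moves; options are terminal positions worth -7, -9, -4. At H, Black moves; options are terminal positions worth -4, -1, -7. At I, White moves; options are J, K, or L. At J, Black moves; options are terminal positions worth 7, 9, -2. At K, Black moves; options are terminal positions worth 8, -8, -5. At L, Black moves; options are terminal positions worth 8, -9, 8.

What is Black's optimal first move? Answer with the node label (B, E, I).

C (Black): min(7, 5, -9) = -9
D (Black): min(1, 5, 7) = 1
B (White): max(-9, 1, -1) = 1
F (Black): min(6, 5, -8) = -8
G (Black): min(-7, -9, -4) = -9
H (Black): min(-4, -1, -7) = -7
E (White): max(-8, -9, -7) = -7
J (Black): min(7, 9, -2) = -2
K (Black): min(8, -8, -5) = -8
L (Black): min(8, -9, 8) = -9
I (White): max(-2, -8, -9) = -2
Root (Black): min(1, -7, -2) = -7
Black picks the child with the lowest value: E (value -7).

E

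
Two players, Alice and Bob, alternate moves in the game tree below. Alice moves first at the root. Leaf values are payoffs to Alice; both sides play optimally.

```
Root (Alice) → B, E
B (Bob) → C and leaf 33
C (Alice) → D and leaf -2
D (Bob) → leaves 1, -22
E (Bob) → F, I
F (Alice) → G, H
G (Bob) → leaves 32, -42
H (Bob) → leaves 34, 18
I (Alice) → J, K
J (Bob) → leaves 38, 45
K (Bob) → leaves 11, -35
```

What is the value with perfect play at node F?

18

G: min(32, -42) = -42
H: min(34, 18) = 18
F: max(-42, 18) = 18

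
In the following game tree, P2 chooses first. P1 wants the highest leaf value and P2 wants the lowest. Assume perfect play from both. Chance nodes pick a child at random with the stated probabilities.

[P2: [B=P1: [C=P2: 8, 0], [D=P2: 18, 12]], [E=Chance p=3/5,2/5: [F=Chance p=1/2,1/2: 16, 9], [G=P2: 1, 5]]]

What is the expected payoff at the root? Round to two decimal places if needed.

7.9

C (P2): min(8, 0) = 0
D (P2): min(18, 12) = 12
B (P1): max(0, 12) = 12
F (Chance): 1/2·16 + 1/2·9 = 12.5
G (P2): min(1, 5) = 1
E (Chance): 3/5·12.5 + 2/5·1 = 7.9
Root (P2): min(12, 7.9) = 7.9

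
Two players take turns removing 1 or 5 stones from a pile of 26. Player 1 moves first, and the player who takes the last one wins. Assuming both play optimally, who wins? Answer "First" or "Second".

i:   0  1  2  3  4  5  6  7  8  9 10 11 12 13 14 15 16 17 18 19 20 21 22 23 24 25 26
     L  W  L  W  L  W  L  W  L  W  L  W  L  W  L  W  L  W  L  W  L  W  L  W  L  W  L
Position 26 is L, so the second player wins.

Second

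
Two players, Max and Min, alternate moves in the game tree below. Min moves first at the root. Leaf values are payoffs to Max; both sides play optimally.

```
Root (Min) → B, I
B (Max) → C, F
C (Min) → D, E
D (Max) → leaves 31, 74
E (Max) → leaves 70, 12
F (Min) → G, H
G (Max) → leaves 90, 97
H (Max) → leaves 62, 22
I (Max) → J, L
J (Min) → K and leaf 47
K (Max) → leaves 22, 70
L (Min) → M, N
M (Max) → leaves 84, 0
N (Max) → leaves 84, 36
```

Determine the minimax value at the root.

70

D (Max): max(31, 74) = 74
E (Max): max(70, 12) = 70
C (Min): min(74, 70) = 70
G (Max): max(90, 97) = 97
H (Max): max(62, 22) = 62
F (Min): min(97, 62) = 62
B (Max): max(70, 62) = 70
K (Max): max(22, 70) = 70
J (Min): min(70, 47) = 47
M (Max): max(84, 0) = 84
N (Max): max(84, 36) = 84
L (Min): min(84, 84) = 84
I (Max): max(47, 84) = 84
Root (Min): min(70, 84) = 70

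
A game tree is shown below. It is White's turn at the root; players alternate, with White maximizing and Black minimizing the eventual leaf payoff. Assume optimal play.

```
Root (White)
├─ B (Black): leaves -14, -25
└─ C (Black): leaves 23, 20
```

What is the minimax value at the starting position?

20

B (Black): min(-14, -25) = -25
C (Black): min(23, 20) = 20
Root (White): max(-25, 20) = 20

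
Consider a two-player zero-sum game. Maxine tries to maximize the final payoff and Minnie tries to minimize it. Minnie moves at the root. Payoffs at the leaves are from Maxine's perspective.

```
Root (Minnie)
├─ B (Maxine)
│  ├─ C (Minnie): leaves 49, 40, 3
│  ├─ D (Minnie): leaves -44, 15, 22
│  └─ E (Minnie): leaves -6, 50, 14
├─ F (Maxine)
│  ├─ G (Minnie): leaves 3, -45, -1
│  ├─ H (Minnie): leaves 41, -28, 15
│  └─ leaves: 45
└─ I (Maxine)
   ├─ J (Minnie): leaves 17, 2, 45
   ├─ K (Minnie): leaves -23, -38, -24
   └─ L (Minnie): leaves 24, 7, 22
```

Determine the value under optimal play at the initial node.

C (Minnie): min(49, 40, 3) = 3
D (Minnie): min(-44, 15, 22) = -44
E (Minnie): min(-6, 50, 14) = -6
B (Maxine): max(3, -44, -6) = 3
G (Minnie): min(3, -45, -1) = -45
H (Minnie): min(41, -28, 15) = -28
F (Maxine): max(-45, -28, 45) = 45
J (Minnie): min(17, 2, 45) = 2
K (Minnie): min(-23, -38, -24) = -38
L (Minnie): min(24, 7, 22) = 7
I (Maxine): max(2, -38, 7) = 7
Root (Minnie): min(3, 45, 7) = 3

3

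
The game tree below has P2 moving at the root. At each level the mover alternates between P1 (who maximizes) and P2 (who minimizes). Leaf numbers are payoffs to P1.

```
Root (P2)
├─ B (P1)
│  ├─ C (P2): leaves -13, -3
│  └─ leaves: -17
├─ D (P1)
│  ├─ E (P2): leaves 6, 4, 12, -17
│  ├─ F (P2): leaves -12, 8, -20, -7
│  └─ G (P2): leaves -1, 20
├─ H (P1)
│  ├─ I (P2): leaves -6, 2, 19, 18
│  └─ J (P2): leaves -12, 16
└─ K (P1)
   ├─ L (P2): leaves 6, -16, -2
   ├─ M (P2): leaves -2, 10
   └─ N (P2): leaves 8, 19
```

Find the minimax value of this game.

-13

C (P2): min(-13, -3) = -13
B (P1): max(-13, -17) = -13
E (P2): min(6, 4, 12, -17) = -17
F (P2): min(-12, 8, -20, -7) = -20
G (P2): min(-1, 20) = -1
D (P1): max(-17, -20, -1) = -1
I (P2): min(-6, 2, 19, 18) = -6
J (P2): min(-12, 16) = -12
H (P1): max(-6, -12) = -6
L (P2): min(6, -16, -2) = -16
M (P2): min(-2, 10) = -2
N (P2): min(8, 19) = 8
K (P1): max(-16, -2, 8) = 8
Root (P2): min(-13, -1, -6, 8) = -13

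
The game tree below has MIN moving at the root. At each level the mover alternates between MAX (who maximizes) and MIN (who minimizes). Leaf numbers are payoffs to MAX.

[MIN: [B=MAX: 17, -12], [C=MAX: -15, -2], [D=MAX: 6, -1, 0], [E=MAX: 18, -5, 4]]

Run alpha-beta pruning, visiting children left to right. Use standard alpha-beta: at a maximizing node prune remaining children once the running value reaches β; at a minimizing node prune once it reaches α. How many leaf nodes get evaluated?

6

B [α=-∞,β=+∞]: v=17
C [α=-∞,β=17]: v=-2
D [α=-∞,β=-2]: v=6 after child 1 ≥ β → β-cutoff, skip 2
E [α=-∞,β=-2]: v=18 after child 1 ≥ β → β-cutoff, skip 2
Root [α=-∞,β=+∞]: v=-2
Leaves evaluated: 6 of 10.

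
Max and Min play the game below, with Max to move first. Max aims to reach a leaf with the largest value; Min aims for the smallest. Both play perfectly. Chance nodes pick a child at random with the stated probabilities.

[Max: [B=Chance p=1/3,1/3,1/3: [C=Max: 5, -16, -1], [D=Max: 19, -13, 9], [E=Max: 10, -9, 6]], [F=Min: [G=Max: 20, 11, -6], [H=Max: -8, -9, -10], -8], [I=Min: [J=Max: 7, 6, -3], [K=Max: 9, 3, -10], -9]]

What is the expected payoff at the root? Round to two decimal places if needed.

C (Max): max(5, -16, -1) = 5
D (Max): max(19, -13, 9) = 19
E (Max): max(10, -9, 6) = 10
B (Chance): 1/3·5 + 1/3·19 + 1/3·10 = 11.33
G (Max): max(20, 11, -6) = 20
H (Max): max(-8, -9, -10) = -8
F (Min): min(20, -8, -8) = -8
J (Max): max(7, 6, -3) = 7
K (Max): max(9, 3, -10) = 9
I (Min): min(7, 9, -9) = -9
Root (Max): max(11.33, -8, -9) = 11.33

11.33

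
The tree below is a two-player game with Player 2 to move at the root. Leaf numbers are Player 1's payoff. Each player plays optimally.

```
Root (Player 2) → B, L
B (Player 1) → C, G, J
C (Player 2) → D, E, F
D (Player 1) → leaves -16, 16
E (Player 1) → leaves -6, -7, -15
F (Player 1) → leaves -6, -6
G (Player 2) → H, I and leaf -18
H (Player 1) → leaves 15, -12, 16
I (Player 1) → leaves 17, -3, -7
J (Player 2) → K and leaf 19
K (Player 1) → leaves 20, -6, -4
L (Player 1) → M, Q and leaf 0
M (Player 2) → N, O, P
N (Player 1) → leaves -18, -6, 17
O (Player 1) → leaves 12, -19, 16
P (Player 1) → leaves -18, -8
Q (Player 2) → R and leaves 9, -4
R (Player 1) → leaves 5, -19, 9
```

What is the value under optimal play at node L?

N: max(-18, -6, 17) = 17
O: max(12, -19, 16) = 16
P: max(-18, -8) = -8
M: min(17, 16, -8) = -8
R: max(5, -19, 9) = 9
Q: min(9, 9, -4) = -4
L: max(-8, -4, 0) = 0

0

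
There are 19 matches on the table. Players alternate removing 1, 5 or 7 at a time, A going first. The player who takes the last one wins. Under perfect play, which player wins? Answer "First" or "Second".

i:   0  1  2  3  4  5  6  7  8  9 10 11 12 13 14 15 16 17 18 19
     L  W  L  W  L  W  L  W  L  W  L  W  L  W  L  W  L  W  L  W
Position 19 is W, so the first player wins.

First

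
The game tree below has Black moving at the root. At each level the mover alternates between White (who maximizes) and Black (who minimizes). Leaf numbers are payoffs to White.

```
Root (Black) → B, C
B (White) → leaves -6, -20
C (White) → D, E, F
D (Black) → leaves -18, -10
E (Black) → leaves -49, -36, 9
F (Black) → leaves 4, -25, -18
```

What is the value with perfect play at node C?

D: min(-18, -10) = -18
E: min(-49, -36, 9) = -49
F: min(4, -25, -18) = -25
C: max(-18, -49, -25) = -18

-18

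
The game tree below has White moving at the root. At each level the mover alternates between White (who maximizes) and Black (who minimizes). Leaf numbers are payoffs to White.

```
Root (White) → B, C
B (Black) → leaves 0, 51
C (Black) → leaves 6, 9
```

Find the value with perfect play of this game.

B (Black): min(0, 51) = 0
C (Black): min(6, 9) = 6
Root (White): max(0, 6) = 6

6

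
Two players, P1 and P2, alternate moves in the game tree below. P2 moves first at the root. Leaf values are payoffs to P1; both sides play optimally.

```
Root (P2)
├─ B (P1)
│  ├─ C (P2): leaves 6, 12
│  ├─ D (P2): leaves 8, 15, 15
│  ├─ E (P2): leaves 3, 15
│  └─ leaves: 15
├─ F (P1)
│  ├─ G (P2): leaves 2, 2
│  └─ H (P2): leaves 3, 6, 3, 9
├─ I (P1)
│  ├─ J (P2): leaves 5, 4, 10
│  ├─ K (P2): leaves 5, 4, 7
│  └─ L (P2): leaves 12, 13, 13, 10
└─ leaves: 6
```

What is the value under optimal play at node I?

10

J: min(5, 4, 10) = 4
K: min(5, 4, 7) = 4
L: min(12, 13, 13, 10) = 10
I: max(4, 4, 10) = 10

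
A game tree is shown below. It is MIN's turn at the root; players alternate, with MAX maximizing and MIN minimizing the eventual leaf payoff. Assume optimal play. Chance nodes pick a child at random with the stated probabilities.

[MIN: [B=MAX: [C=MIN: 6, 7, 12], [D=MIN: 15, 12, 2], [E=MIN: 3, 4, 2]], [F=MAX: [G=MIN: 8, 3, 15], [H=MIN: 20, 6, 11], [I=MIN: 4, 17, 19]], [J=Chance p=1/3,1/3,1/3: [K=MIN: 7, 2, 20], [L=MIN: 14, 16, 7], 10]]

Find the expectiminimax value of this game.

C (MIN): min(6, 7, 12) = 6
D (MIN): min(15, 12, 2) = 2
E (MIN): min(3, 4, 2) = 2
B (MAX): max(6, 2, 2) = 6
G (MIN): min(8, 3, 15) = 3
H (MIN): min(20, 6, 11) = 6
I (MIN): min(4, 17, 19) = 4
F (MAX): max(3, 6, 4) = 6
K (MIN): min(7, 2, 20) = 2
L (MIN): min(14, 16, 7) = 7
J (Chance): 1/3·2 + 1/3·7 + 1/3·10 = 6.33
Root (MIN): min(6, 6, 6.33) = 6

6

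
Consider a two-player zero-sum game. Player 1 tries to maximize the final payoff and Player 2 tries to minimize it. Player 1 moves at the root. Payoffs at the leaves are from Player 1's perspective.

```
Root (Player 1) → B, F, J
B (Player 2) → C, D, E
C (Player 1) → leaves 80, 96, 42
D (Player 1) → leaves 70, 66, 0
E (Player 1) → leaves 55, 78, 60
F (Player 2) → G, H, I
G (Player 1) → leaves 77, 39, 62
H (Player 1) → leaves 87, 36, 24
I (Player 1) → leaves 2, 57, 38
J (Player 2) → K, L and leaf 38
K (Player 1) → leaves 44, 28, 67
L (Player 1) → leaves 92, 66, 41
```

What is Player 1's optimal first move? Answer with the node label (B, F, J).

C (Player 1): max(80, 96, 42) = 96
D (Player 1): max(70, 66, 0) = 70
E (Player 1): max(55, 78, 60) = 78
B (Player 2): min(96, 70, 78) = 70
G (Player 1): max(77, 39, 62) = 77
H (Player 1): max(87, 36, 24) = 87
I (Player 1): max(2, 57, 38) = 57
F (Player 2): min(77, 87, 57) = 57
K (Player 1): max(44, 28, 67) = 67
L (Player 1): max(92, 66, 41) = 92
J (Player 2): min(67, 92, 38) = 38
Root (Player 1): max(70, 57, 38) = 70
Player 1 picks the child with the highest value: B (value 70).

B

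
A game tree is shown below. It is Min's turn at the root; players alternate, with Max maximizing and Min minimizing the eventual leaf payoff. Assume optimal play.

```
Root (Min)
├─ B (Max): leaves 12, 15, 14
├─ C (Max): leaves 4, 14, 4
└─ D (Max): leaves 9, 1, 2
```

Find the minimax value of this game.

B (Max): max(12, 15, 14) = 15
C (Max): max(4, 14, 4) = 14
D (Max): max(9, 1, 2) = 9
Root (Min): min(15, 14, 9) = 9

9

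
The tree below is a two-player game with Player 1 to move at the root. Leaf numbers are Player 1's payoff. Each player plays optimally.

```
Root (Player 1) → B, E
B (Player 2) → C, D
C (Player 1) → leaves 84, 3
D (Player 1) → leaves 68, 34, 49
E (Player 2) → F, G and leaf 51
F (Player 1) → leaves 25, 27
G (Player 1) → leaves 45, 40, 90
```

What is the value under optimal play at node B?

C: max(84, 3) = 84
D: max(68, 34, 49) = 68
B: min(84, 68) = 68

68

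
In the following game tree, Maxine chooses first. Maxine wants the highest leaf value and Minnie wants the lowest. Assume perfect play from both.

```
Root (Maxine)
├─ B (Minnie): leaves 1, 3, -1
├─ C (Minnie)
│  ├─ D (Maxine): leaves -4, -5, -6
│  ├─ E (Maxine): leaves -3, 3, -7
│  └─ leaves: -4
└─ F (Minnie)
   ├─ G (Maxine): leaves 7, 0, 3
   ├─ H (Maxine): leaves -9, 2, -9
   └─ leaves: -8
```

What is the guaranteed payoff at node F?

G: max(7, 0, 3) = 7
H: max(-9, 2, -9) = 2
F: min(7, 2, -8) = -8

-8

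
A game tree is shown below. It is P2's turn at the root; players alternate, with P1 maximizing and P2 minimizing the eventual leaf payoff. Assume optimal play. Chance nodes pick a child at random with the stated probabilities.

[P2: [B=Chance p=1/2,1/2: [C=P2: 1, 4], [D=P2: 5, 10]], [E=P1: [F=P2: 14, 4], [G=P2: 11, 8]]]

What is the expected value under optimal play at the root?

C (P2): min(1, 4) = 1
D (P2): min(5, 10) = 5
B (Chance): 1/2·1 + 1/2·5 = 3
F (P2): min(14, 4) = 4
G (P2): min(11, 8) = 8
E (P1): max(4, 8) = 8
Root (P2): min(3, 8) = 3

3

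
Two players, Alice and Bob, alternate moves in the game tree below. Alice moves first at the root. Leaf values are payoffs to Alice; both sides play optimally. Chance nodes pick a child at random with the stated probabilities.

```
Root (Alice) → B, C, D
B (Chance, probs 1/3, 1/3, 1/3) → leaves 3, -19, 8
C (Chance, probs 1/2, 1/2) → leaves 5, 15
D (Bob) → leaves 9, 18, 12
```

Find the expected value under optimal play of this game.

10

B (Chance): 1/3·3 + 1/3·-19 + 1/3·8 = -2.67
C (Chance): 1/2·5 + 1/2·15 = 10
D (Bob): min(9, 18, 12) = 9
Root (Alice): max(-2.67, 10, 9) = 10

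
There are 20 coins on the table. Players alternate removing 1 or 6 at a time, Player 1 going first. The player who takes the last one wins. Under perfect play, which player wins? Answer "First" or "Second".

W/L table (W = player to move can force a win):
i:   0  1  2  3  4  5  6  7  8  9 10 11 12 13 14 15 16 17 18 19 20
     L  W  L  W  L  W  W  L  W  L  W  L  W  W  L  W  L  W  L  W  W
Position 20 is W, so the first player wins.

First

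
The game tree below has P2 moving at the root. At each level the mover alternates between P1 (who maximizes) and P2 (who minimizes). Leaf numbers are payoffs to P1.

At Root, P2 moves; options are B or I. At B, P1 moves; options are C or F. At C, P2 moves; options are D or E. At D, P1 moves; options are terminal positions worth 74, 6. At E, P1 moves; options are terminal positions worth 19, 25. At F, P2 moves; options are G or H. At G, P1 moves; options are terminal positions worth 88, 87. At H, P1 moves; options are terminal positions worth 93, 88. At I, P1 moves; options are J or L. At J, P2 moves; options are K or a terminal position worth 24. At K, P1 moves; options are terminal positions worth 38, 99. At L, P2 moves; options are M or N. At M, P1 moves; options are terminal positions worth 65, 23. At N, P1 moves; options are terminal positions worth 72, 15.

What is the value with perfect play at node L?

M: max(65, 23) = 65
N: max(72, 15) = 72
L: min(65, 72) = 65

65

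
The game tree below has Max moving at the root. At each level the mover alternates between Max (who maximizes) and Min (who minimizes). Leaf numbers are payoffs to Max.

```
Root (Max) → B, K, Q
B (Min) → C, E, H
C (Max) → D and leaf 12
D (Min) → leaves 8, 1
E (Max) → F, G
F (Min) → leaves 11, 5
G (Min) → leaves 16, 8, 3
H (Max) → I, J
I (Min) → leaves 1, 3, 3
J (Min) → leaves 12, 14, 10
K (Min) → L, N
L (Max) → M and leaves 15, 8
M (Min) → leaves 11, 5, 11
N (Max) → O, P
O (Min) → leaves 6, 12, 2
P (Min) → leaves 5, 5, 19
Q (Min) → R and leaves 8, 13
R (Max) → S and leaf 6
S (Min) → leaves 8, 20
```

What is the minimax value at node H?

I: min(1, 3, 3) = 1
J: min(12, 14, 10) = 10
H: max(1, 10) = 10

10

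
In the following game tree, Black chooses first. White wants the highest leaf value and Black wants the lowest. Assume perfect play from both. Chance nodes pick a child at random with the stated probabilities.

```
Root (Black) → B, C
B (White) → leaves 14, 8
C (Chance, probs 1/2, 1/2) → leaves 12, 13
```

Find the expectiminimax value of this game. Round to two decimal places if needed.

12.5

B (White): max(14, 8) = 14
C (Chance): 1/2·12 + 1/2·13 = 12.5
Root (Black): min(14, 12.5) = 12.5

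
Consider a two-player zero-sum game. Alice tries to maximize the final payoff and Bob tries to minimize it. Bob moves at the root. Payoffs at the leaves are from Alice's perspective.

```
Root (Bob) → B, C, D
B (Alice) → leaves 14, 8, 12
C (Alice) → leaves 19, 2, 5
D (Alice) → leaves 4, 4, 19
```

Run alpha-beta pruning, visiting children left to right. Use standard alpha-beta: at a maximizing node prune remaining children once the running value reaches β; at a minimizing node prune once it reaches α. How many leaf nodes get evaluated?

B [α=-∞,β=+∞]: v=14
C [α=-∞,β=14]: v=19 after child 1 ≥ β → β-cutoff, skip 2
D [α=-∞,β=14]: v=19
Root [α=-∞,β=+∞]: v=14
Leaves evaluated: 7 of 9.

7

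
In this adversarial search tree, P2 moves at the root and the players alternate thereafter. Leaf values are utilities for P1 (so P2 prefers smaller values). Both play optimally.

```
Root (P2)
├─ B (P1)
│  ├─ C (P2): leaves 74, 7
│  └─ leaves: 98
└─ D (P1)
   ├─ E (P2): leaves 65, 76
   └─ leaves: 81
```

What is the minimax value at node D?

81

E: min(65, 76) = 65
D: max(65, 81) = 81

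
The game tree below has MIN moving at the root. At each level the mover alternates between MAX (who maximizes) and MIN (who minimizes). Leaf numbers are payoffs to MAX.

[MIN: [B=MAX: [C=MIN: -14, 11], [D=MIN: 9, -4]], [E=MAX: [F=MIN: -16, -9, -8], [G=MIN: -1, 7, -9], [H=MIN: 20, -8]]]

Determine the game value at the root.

-8

C (MIN): min(-14, 11) = -14
D (MIN): min(9, -4) = -4
B (MAX): max(-14, -4) = -4
F (MIN): min(-16, -9, -8) = -16
G (MIN): min(-1, 7, -9) = -9
H (MIN): min(20, -8) = -8
E (MAX): max(-16, -9, -8) = -8
Root (MIN): min(-4, -8) = -8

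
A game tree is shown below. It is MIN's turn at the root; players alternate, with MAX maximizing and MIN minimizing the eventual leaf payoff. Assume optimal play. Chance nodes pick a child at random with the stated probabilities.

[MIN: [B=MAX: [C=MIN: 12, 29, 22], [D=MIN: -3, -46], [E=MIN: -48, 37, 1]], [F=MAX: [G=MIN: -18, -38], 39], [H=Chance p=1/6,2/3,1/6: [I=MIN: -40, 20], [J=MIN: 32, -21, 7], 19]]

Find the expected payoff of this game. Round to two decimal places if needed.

C (MIN): min(12, 29, 22) = 12
D (MIN): min(-3, -46) = -46
E (MIN): min(-48, 37, 1) = -48
B (MAX): max(12, -46, -48) = 12
G (MIN): min(-18, -38) = -38
F (MAX): max(-38, 39) = 39
I (MIN): min(-40, 20) = -40
J (MIN): min(32, -21, 7) = -21
H (Chance): 1/6·-40 + 2/3·-21 + 1/6·19 = -17.5
Root (MIN): min(12, 39, -17.5) = -17.5

-17.5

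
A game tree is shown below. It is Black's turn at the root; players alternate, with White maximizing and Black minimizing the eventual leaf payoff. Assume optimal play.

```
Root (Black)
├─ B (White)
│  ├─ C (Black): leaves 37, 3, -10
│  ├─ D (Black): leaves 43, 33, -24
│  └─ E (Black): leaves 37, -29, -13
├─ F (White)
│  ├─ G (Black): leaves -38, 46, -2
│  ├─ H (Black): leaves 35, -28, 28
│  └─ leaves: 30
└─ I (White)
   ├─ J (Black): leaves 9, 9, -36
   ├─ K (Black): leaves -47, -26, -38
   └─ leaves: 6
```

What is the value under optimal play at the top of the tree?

-10

C (Black): min(37, 3, -10) = -10
D (Black): min(43, 33, -24) = -24
E (Black): min(37, -29, -13) = -29
B (White): max(-10, -24, -29) = -10
G (Black): min(-38, 46, -2) = -38
H (Black): min(35, -28, 28) = -28
F (White): max(-38, -28, 30) = 30
J (Black): min(9, 9, -36) = -36
K (Black): min(-47, -26, -38) = -47
I (White): max(-36, -47, 6) = 6
Root (Black): min(-10, 30, 6) = -10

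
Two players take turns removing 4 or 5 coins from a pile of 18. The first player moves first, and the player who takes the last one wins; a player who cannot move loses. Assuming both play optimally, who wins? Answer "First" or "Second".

Second

Compute winning (W) and losing (L) positions by backward induction:
i:   0  1  2  3  4  5  6  7  8  9 10 11 12 13 14 15 16 17 18
     L  L  L  L  W  W  W  W  W  L  L  L  L  W  W  W  W  W  L
Position 18 is L, so the second player wins.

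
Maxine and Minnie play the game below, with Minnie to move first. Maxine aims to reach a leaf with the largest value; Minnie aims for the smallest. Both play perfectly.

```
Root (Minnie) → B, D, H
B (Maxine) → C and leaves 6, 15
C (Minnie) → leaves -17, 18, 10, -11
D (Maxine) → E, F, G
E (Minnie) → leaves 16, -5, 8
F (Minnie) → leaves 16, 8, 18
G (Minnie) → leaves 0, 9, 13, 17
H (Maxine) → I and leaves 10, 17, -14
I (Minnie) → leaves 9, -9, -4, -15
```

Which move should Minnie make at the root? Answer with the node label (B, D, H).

C (Minnie): min(-17, 18, 10, -11) = -17
B (Maxine): max(-17, 6, 15) = 15
E (Minnie): min(16, -5, 8) = -5
F (Minnie): min(16, 8, 18) = 8
G (Minnie): min(0, 9, 13, 17) = 0
D (Maxine): max(-5, 8, 0) = 8
I (Minnie): min(9, -9, -4, -15) = -15
H (Maxine): max(-15, 10, 17, -14) = 17
Root (Minnie): min(15, 8, 17) = 8
Minnie picks the child with the lowest value: D (value 8).

D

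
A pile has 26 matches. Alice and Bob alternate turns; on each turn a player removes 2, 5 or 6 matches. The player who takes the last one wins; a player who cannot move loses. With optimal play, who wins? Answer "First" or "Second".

Second

Mark each pile size as W (mover wins) or L (mover loses):
i:   0  1  2  3  4  5  6  7  8  9 10 11 12 13 14 15 16 17 18 19 20 21 22 23 24 25 26
     L  L  W  W  L  W  W  W  L  W  W  L  L  W  W  L  W  W  W  L  W  W  L  L  W  W  L
Position 26 is L, so the second player wins.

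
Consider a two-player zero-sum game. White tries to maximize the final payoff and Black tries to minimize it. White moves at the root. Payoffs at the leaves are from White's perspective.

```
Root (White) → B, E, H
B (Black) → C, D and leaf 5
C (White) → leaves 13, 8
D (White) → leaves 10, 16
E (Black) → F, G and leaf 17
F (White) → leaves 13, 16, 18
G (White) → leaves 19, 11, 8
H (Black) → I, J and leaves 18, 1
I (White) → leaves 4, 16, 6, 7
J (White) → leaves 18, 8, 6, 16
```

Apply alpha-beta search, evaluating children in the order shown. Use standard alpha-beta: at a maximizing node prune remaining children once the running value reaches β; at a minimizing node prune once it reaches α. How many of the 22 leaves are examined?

14

C [α=-∞,β=+∞]: v=13
D [α=-∞,β=13]: v=16
B [α=-∞,β=+∞]: v=5
F [α=5,β=+∞]: v=18
G [α=5,β=18]: v=19 after child 1 ≥ β → β-cutoff, skip 2
E [α=5,β=+∞]: v=17
I [α=17,β=+∞]: v=16
H [α=17,β=+∞]: v=16 after child 1 ≤ α → α-cutoff, skip 3
Root [α=-∞,β=+∞]: v=17
Leaves evaluated: 14 of 22.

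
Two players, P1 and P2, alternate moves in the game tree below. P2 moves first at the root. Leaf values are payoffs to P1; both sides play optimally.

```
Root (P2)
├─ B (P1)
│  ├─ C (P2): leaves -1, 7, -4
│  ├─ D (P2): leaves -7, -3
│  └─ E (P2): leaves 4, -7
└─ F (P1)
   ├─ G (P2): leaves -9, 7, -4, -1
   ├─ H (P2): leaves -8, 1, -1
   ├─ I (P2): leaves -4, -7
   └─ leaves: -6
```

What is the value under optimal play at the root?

-6

C (P2): min(-1, 7, -4) = -4
D (P2): min(-7, -3) = -7
E (P2): min(4, -7) = -7
B (P1): max(-4, -7, -7) = -4
G (P2): min(-9, 7, -4, -1) = -9
H (P2): min(-8, 1, -1) = -8
I (P2): min(-4, -7) = -7
F (P1): max(-9, -8, -7, -6) = -6
Root (P2): min(-4, -6) = -6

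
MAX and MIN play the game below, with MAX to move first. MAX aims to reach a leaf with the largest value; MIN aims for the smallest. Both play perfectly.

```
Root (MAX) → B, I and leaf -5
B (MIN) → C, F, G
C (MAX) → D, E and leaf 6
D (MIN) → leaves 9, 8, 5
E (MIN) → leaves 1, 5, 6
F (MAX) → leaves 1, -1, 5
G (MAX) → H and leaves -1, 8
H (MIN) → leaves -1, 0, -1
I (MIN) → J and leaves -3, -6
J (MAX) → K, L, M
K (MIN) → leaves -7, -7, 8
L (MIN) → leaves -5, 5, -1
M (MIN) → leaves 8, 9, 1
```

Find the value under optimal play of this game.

5

D (MIN): min(9, 8, 5) = 5
E (MIN): min(1, 5, 6) = 1
C (MAX): max(5, 1, 6) = 6
F (MAX): max(1, -1, 5) = 5
H (MIN): min(-1, 0, -1) = -1
G (MAX): max(-1, -1, 8) = 8
B (MIN): min(6, 5, 8) = 5
K (MIN): min(-7, -7, 8) = -7
L (MIN): min(-5, 5, -1) = -5
M (MIN): min(8, 9, 1) = 1
J (MAX): max(-7, -5, 1) = 1
I (MIN): min(1, -3, -6) = -6
Root (MAX): max(5, -6, -5) = 5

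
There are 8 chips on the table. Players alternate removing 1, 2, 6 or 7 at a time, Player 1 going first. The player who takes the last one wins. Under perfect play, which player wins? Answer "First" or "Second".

Second

i:   0  1  2  3  4  5  6  7  8
     L  W  W  L  W  W  W  W  L
Position 8 is L, so the second player wins.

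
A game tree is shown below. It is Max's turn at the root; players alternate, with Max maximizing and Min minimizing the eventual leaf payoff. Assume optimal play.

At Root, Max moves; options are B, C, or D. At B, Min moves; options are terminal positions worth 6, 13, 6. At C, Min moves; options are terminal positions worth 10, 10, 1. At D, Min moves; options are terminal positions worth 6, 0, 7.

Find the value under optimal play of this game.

B (Min): min(6, 13, 6) = 6
C (Min): min(10, 10, 1) = 1
D (Min): min(6, 0, 7) = 0
Root (Max): max(6, 1, 0) = 6

6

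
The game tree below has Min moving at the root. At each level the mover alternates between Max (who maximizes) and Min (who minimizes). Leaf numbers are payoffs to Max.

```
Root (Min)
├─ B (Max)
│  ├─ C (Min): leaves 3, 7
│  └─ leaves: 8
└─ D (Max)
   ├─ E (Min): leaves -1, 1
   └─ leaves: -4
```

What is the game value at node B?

C: min(3, 7) = 3
B: max(3, 8) = 8

8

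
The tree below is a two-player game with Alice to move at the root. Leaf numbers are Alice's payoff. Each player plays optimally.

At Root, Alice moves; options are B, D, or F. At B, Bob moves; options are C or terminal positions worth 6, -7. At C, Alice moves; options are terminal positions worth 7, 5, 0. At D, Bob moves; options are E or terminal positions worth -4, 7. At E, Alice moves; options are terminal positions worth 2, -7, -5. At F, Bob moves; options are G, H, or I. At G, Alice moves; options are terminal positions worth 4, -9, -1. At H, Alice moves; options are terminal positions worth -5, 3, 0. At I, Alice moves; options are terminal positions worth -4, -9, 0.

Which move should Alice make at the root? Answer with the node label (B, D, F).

C (Alice): max(7, 5, 0) = 7
B (Bob): min(7, 6, -7) = -7
E (Alice): max(2, -7, -5) = 2
D (Bob): min(2, -4, 7) = -4
G (Alice): max(4, -9, -1) = 4
H (Alice): max(-5, 3, 0) = 3
I (Alice): max(-4, -9, 0) = 0
F (Bob): min(4, 3, 0) = 0
Root (Alice): max(-7, -4, 0) = 0
Alice picks the child with the highest value: F (value 0).

F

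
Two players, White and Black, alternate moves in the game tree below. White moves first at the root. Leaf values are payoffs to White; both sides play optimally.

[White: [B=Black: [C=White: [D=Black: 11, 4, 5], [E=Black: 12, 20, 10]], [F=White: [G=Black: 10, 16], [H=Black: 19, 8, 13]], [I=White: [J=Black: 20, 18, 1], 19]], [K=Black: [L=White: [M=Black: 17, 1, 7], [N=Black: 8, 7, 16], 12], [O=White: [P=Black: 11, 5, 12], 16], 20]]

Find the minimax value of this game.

D (Black): min(11, 4, 5) = 4
E (Black): min(12, 20, 10) = 10
C (White): max(4, 10) = 10
G (Black): min(10, 16) = 10
H (Black): min(19, 8, 13) = 8
F (White): max(10, 8) = 10
J (Black): min(20, 18, 1) = 1
I (White): max(1, 19) = 19
B (Black): min(10, 10, 19) = 10
M (Black): min(17, 1, 7) = 1
N (Black): min(8, 7, 16) = 7
L (White): max(1, 7, 12) = 12
P (Black): min(11, 5, 12) = 5
O (White): max(5, 16) = 16
K (Black): min(12, 16, 20) = 12
Root (White): max(10, 12) = 12

12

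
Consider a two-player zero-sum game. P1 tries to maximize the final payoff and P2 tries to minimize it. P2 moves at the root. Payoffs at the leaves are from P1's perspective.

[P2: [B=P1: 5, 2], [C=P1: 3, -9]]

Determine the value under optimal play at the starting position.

B (P1): max(5, 2) = 5
C (P1): max(3, -9) = 3
Root (P2): min(5, 3) = 3

3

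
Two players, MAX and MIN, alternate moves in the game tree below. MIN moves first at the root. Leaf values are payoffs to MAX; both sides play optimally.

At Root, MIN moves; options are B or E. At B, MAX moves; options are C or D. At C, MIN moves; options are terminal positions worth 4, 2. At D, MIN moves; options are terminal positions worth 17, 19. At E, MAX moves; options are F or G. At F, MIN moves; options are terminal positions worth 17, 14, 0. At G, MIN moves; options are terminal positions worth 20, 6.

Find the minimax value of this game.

6

C (MIN): min(4, 2) = 2
D (MIN): min(17, 19) = 17
B (MAX): max(2, 17) = 17
F (MIN): min(17, 14, 0) = 0
G (MIN): min(20, 6) = 6
E (MAX): max(0, 6) = 6
Root (MIN): min(17, 6) = 6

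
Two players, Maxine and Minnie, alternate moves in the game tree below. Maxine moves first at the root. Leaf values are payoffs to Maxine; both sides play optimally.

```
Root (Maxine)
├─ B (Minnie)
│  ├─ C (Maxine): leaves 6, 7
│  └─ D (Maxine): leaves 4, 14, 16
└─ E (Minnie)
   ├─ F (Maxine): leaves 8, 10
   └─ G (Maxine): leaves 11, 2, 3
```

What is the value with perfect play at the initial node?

10

C (Maxine): max(6, 7) = 7
D (Maxine): max(4, 14, 16) = 16
B (Minnie): min(7, 16) = 7
F (Maxine): max(8, 10) = 10
G (Maxine): max(11, 2, 3) = 11
E (Minnie): min(10, 11) = 10
Root (Maxine): max(7, 10) = 10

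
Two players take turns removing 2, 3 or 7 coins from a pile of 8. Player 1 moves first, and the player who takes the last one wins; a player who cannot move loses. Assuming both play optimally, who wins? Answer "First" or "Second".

First

Mark each pile size as W (mover wins) or L (mover loses):
i:   0  1  2  3  4  5  6  7  8
     L  L  W  W  W  L  L  W  W
Position 8 is W, so the first player wins.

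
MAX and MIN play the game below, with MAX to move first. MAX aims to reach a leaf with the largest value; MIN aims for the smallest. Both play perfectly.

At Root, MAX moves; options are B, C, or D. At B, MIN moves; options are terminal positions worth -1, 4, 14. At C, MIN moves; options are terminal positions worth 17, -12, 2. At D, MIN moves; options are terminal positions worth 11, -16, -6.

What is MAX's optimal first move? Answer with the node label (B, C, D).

B (MIN): min(-1, 4, 14) = -1
C (MIN): min(17, -12, 2) = -12
D (MIN): min(11, -16, -6) = -16
Root (MAX): max(-1, -12, -16) = -1
MAX picks the child with the highest value: B (value -1).

B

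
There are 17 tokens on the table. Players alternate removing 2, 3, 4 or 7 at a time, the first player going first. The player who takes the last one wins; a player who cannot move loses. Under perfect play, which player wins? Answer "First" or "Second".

Second

W/L table (W = player to move can force a win):
i:   0  1  2  3  4  5  6  7  8  9 10 11 12 13 14 15 16 17
     L  L  W  W  W  W  L  W  W  W  W  L  L  W  W  W  W  L
Position 17 is L, so the second player wins.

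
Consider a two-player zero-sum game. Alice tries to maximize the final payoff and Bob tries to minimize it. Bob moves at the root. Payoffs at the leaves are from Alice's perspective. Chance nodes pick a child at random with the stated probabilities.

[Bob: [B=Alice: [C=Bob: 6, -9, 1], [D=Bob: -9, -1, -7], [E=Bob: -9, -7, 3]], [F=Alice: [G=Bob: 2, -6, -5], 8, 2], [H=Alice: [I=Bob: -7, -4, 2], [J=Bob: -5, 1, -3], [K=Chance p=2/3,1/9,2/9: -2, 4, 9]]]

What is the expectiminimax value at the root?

C (Bob): min(6, -9, 1) = -9
D (Bob): min(-9, -1, -7) = -9
E (Bob): min(-9, -7, 3) = -9
B (Alice): max(-9, -9, -9) = -9
G (Bob): min(2, -6, -5) = -6
F (Alice): max(-6, 8, 2) = 8
I (Bob): min(-7, -4, 2) = -7
J (Bob): min(-5, 1, -3) = -5
K (Chance): 2/3·-2 + 1/9·4 + 2/9·9 = 1.11
H (Alice): max(-7, -5, 1.11) = 1.11
Root (Bob): min(-9, 8, 1.11) = -9

-9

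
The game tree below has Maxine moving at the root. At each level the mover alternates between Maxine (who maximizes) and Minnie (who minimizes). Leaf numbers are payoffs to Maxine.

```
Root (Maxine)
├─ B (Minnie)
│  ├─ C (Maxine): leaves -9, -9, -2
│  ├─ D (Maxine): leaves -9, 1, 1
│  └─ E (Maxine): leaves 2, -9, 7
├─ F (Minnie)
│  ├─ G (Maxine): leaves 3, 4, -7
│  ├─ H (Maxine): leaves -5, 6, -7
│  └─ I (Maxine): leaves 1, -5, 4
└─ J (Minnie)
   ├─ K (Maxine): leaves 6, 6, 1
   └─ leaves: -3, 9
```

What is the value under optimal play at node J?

-3

K: max(6, 6, 1) = 6
J: min(6, -3, 9) = -3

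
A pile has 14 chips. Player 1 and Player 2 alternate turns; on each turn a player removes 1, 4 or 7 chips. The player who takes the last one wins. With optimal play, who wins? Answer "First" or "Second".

Positions where the player to move wins (W) vs loses (L):
i:   0  1  2  3  4  5  6  7  8  9 10 11 12 13 14
     L  W  L  W  W  L  W  W  L  W  L  W  W  L  W
Position 14 is W, so the first player wins.

First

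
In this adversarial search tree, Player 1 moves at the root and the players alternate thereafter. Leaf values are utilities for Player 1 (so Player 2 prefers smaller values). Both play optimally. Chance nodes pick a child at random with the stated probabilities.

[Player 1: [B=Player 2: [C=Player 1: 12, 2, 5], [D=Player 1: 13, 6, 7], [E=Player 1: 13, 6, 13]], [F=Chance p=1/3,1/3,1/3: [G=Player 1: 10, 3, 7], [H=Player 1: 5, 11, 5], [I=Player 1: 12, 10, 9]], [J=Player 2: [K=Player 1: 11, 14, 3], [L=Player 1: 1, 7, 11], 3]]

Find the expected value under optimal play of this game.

12

C (Player 1): max(12, 2, 5) = 12
D (Player 1): max(13, 6, 7) = 13
E (Player 1): max(13, 6, 13) = 13
B (Player 2): min(12, 13, 13) = 12
G (Player 1): max(10, 3, 7) = 10
H (Player 1): max(5, 11, 5) = 11
I (Player 1): max(12, 10, 9) = 12
F (Chance): 1/3·10 + 1/3·11 + 1/3·12 = 11
K (Player 1): max(11, 14, 3) = 14
L (Player 1): max(1, 7, 11) = 11
J (Player 2): min(14, 11, 3) = 3
Root (Player 1): max(12, 11, 3) = 12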